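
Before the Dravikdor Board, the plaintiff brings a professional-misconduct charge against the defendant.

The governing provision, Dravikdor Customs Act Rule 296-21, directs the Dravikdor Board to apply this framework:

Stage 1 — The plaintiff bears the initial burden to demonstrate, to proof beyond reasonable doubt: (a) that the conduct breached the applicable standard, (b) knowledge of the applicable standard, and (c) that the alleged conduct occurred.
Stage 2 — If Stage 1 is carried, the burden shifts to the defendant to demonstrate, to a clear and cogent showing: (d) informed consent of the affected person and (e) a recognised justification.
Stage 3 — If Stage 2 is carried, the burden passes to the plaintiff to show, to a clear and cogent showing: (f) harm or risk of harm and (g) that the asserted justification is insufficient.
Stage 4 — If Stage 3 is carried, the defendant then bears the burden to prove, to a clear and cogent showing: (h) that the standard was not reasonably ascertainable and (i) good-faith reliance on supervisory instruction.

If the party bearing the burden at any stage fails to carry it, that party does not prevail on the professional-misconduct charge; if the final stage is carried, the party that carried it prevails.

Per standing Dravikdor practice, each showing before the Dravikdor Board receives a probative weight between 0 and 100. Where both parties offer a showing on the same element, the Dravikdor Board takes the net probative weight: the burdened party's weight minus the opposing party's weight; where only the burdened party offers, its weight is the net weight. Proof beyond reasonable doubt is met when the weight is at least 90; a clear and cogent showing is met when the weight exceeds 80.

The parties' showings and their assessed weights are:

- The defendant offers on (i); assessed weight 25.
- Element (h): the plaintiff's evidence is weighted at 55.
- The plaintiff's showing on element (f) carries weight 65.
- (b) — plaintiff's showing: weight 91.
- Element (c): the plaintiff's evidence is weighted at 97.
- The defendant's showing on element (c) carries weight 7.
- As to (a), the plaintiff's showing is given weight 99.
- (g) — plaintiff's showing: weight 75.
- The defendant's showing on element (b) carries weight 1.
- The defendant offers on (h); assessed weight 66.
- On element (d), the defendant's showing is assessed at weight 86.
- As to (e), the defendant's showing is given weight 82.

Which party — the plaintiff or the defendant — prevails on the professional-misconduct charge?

Stage 1 — burden on plaintiff; standard: proof beyond reasonable doubt (weight is at least 90).
    (a): 99 ≥ 90 [met]
    (b): 91 − 1 = 90 ≥ 90 [met]
    (c): 97 − 7 = 90 ≥ 90 [met]
  The plaintiff carries Stage 1; the defendant now bears the burden.
Stage 2 — burden on defendant; standard: a clear and cogent showing (weight exceeds 80).
    (d): 86 > 80 [met]
    (e): 82 > 80 [met]
  Stage 2 carried; the burden shifts to the plaintiff.
Stage 3 — burden on plaintiff; standard: a clear and cogent showing (weight exceeds 80).
    (f): 65 ≤ 80 [not met]
    (g): 75 ≤ 80 [not met]
  Stage 3 not carried; the plaintiff fails its burden.
So the defendant prevails.

defendant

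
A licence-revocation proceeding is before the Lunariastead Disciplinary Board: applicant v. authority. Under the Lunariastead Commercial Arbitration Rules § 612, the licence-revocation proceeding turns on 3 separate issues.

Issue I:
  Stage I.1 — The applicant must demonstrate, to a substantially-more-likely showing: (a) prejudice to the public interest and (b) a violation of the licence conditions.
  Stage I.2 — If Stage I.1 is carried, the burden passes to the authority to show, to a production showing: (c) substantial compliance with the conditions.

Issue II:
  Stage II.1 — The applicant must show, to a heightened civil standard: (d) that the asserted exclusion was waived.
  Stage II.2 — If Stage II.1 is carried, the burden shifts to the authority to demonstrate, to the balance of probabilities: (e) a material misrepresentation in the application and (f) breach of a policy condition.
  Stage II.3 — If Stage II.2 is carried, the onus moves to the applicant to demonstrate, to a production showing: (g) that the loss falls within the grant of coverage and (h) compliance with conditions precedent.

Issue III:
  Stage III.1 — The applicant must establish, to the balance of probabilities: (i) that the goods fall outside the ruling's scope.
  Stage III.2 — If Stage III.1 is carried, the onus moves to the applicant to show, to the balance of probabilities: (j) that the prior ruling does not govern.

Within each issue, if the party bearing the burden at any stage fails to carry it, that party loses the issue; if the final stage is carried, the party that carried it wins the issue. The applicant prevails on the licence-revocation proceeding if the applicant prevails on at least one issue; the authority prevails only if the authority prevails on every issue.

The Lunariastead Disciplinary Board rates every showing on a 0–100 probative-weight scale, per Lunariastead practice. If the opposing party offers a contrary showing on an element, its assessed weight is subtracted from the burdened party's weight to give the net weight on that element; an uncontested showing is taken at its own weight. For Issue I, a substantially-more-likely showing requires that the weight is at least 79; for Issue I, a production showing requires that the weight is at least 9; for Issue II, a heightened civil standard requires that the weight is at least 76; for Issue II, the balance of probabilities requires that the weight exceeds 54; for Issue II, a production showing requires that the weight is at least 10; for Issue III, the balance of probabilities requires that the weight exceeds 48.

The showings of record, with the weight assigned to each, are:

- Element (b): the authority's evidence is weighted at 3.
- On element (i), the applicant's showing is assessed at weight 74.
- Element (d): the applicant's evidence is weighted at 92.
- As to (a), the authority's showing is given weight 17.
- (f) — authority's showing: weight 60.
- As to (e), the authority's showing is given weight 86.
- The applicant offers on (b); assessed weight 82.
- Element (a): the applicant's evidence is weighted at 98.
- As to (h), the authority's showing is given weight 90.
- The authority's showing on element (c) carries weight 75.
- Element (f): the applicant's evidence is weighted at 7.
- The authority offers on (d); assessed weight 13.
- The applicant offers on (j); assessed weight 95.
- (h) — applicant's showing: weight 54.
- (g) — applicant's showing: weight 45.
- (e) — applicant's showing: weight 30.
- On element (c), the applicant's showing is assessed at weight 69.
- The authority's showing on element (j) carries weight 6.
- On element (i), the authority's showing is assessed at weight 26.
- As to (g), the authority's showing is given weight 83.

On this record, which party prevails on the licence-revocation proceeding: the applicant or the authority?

— Issue I —
At Stage I.1 the applicant must meet a substantially-more-likely showing (weight is at least 79): on (a) the weight is 98 less the opposing 17 gives net 81, which does reach 79, so (a) meets the standard; on (b) the weight is 82 less the opposing 3 gives net 79, ≥ 79, so (b) meets the standard.
  Stage I.1 is satisfied; the onus moves to the authority.
At Stage I.2 the authority must meet a production showing (weight is at least 9): on (c) the weight is 75 less the opposing 69 gives net 6, < 9, so (c) does not meet the standard.
  The authority does not carry Stage I.2.
The applicant prevails on this issue.
— Issue II —
Stage II.1 — burden on applicant; standard: a heightened civil standard (weight is at least 76).
    (d): 92 − 13 = 79 ≥ 76 [met]
  Stage II.1 carried; the burden shifts to the authority.
Stage II.2 — burden on authority; standard: the balance of probabilities (weight exceeds 54).
    (e): 86 − 30 = 56 > 54 [met]
    (f): 60 − 7 = 53 ≤ 54 [not met]
  Stage II.2 not carried; the authority fails its burden.
The applicant prevails on this issue.
— Issue III —
Stage III.1 (applicant, the balance of probabilities, weight exceeds 48): (i) net 74−26=48 ≤ 48 — fails.
  Not every element is met, so the applicant fails to carry Stage III.1.
So the authority prevails on this issue.
Per-issue: Issue I → applicant; Issue II → applicant; Issue III → authority. The applicant must prevail on at least one issue; overall, the applicant prevails.

applicant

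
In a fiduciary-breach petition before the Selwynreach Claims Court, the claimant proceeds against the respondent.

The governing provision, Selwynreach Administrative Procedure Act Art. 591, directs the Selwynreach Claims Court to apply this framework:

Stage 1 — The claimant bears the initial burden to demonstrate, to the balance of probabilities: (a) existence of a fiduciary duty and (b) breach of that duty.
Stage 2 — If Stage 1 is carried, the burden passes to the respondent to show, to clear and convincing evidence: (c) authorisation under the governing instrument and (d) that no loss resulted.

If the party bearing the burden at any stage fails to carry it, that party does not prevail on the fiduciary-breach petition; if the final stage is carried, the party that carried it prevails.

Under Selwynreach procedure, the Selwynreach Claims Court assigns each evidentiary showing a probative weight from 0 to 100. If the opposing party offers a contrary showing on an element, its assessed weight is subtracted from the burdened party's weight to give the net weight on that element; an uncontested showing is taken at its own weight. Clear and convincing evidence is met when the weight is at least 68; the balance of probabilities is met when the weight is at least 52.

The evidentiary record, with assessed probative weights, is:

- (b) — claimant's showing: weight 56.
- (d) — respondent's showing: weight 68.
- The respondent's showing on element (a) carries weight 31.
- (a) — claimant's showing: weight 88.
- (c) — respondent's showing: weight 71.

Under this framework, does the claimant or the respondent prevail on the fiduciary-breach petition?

respondent

Stage 1 — burden on claimant; standard: the balance of probabilities (weight is at least 52).
    (a): 88 − 31 = 57 ≥ 52 [met]
    (b): 56 ≥ 52 [met]
  Stage 1 carried; the burden shifts to the respondent.
Stage 2 — burden on respondent; standard: clear and convincing evidence (weight is at least 68).
    (c): 71 ≥ 68 [met]
    (d): 68 ≥ 68 [met]
  All elements met at the final stage.
With every stage satisfied, the respondent prevails.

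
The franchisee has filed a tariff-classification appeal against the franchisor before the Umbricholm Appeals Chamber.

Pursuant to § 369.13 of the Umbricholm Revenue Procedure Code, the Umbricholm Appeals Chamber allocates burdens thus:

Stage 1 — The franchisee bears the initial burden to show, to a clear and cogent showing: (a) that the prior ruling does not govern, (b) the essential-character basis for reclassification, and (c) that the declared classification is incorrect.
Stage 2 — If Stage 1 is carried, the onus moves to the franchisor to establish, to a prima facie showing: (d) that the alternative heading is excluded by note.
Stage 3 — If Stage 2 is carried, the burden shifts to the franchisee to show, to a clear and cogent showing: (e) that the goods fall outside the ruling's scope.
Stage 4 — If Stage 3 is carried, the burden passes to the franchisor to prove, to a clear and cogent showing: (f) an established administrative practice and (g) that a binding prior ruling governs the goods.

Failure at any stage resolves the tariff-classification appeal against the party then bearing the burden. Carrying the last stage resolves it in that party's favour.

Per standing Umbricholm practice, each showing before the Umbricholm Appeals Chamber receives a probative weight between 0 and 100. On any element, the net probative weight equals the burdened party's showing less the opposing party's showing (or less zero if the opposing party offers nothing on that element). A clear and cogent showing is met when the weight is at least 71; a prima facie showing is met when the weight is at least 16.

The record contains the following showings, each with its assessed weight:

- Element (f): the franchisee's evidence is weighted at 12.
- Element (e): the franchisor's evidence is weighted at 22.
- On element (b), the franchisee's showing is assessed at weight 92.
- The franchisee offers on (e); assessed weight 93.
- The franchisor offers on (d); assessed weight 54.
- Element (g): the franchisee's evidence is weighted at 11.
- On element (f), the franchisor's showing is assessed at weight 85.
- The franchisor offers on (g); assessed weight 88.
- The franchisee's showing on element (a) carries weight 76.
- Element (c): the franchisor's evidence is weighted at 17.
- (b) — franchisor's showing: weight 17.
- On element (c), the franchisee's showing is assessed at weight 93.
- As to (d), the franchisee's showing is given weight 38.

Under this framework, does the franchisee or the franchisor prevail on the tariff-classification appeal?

Stage 1 — burden on franchisee; standard: a clear and cogent showing (weight is at least 71).
    (a): 76 ≥ 71 [met]
    (b): 92 − 17 = 75 ≥ 71 [met]
    (c): 93 − 17 = 76 ≥ 71 [met]
  All elements met. The burden passes to the franchisor.
Stage 2 — burden on franchisor; standard: a prima facie showing (weight is at least 16).
    (d): 54 − 38 = 16 ≥ 16 [met]
  Stage 2 carried; the burden shifts to the franchisee.
Stage 3 — burden on franchisee; standard: a clear and cogent showing (weight is at least 71).
    (e): 93 − 22 = 71 ≥ 71 [met]
  Stage 3 carried; the burden shifts to the franchisor.
Stage 4 — burden on franchisor; standard: a clear and cogent showing (weight is at least 71).
    (f): 85 − 12 = 73 ≥ 71 [met]
    (g): 88 − 11 = 77 ≥ 71 [met]
  Stage 4 carried; the final stage is satisfied.
All stages carried — the franchisor prevails.

franchisor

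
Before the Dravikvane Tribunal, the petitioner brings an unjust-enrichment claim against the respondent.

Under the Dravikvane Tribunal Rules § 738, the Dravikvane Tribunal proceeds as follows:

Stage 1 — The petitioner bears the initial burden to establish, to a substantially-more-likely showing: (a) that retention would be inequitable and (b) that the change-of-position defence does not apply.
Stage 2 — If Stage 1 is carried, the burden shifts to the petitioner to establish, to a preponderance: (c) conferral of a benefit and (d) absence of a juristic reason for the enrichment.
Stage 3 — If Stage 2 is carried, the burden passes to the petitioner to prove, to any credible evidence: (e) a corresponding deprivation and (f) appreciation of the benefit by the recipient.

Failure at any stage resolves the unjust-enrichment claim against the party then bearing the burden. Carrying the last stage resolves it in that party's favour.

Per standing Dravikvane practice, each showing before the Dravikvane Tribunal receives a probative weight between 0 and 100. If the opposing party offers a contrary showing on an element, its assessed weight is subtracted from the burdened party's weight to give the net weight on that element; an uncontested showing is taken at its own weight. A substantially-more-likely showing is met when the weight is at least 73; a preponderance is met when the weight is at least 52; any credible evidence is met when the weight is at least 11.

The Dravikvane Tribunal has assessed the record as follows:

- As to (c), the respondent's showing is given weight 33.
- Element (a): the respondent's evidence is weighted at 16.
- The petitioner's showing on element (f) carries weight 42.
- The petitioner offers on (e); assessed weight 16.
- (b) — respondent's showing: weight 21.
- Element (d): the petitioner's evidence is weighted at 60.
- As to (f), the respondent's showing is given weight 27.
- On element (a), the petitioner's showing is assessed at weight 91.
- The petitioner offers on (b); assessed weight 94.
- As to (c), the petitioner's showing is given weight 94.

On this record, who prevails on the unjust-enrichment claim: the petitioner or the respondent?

petitioner

At Stage 1 the petitioner must meet a substantially-more-likely showing (weight is at least 73): on (a) the weight is 91 less the opposing 16 gives net 75, ≥ 73, so (a) meets the standard; on (b) the weight is 94 less the opposing 21 gives net 73, which does reach 73, so (b) meets the standard.
  All elements met. The petitioner retains the burden for Stage 2.
At Stage 2 the petitioner must meet a preponderance (weight is at least 52): on (c) the weight is 94 less the opposing 33 gives net 61, which does reach 52, so (c) meets the standard; on (d) the weight is 60, ≥ 52, so (d) meets the standard.
  All elements met. The petitioner retains the burden for Stage 3.
At Stage 3 the petitioner must meet any credible evidence (weight is at least 11): on (e) the weight is 16, which does reach 11, so (e) meets the standard; on (f) the weight is 42 less the opposing 27 gives net 15, which does reach 11, so (f) meets the standard.
  The petitioner carries the last stage.
With every stage satisfied, the petitioner prevails.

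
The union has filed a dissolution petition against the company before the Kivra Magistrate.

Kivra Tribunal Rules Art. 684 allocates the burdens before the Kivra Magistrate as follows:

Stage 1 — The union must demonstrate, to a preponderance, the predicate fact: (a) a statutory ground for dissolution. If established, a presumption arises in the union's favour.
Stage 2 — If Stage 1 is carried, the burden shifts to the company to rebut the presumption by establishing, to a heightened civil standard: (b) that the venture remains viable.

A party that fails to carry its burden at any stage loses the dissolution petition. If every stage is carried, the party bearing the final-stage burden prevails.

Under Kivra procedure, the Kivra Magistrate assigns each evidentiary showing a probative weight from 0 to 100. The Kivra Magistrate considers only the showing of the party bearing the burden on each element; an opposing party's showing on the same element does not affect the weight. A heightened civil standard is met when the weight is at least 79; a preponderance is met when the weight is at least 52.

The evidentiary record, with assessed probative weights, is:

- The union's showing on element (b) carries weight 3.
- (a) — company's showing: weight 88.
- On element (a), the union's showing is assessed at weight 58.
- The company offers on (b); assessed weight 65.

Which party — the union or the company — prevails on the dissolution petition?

At Stage 1 the union must meet a preponderance (weight is at least 52): on (a) the weight is 58 (the company's 88 is given no effect), ≥ 52, so (a) meets the standard.
  The union carries Stage 1; the company now bears the burden.
At Stage 2 the company must meet a heightened civil standard (weight is at least 79): on (b) the weight is 65 (the union's 3 is given no effect), which does not reach 79, so (b) does not meet the standard.
  The company does not carry Stage 2.
The union prevails.

union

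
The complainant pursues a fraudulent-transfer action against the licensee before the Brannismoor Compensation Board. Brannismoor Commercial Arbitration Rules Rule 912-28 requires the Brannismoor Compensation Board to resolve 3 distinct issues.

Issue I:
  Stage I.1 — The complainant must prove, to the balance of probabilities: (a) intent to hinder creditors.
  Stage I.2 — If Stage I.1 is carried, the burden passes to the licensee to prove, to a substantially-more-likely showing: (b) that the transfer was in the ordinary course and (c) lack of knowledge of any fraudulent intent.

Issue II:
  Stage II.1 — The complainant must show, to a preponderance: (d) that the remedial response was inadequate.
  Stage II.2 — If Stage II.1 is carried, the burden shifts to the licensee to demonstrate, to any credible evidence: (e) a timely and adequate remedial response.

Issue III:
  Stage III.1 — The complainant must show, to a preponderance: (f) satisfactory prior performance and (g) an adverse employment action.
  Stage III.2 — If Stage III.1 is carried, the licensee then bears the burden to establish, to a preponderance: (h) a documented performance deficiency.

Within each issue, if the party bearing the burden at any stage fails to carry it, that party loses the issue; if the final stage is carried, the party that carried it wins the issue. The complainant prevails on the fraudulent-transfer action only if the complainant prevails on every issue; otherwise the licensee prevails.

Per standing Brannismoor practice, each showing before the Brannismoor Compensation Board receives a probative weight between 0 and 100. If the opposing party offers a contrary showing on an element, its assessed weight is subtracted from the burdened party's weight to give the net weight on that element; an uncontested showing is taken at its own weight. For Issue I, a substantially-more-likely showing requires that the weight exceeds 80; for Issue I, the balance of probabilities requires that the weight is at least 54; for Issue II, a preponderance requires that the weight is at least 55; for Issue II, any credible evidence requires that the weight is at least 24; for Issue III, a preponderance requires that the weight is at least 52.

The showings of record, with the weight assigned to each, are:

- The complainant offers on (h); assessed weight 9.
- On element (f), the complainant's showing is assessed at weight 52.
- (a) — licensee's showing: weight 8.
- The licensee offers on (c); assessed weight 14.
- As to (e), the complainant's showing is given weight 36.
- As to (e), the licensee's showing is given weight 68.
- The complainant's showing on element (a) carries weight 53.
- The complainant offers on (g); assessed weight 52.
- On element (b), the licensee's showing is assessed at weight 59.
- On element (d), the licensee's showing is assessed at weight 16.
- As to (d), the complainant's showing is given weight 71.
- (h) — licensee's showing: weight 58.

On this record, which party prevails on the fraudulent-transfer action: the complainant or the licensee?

licensee

— Issue I —
Stage I.1 — burden on complainant; standard: the balance of probabilities (weight is at least 54).
    (a): 53 − 8 = 45 < 54 [not met]
  Stage I.1 not carried; the complainant fails its burden.
The licensee prevails on this issue.
— Issue II —
Stage II.1 (complainant, a preponderance, weight is at least 55): (d) net 71−16=55 ≥ 55 — meets.
  The complainant carries Stage II.1; the licensee now bears the burden.
Stage II.2 (licensee, any credible evidence, weight is at least 24): (e) net 68−36=32 ≥ 24 — meets.
  All elements met at the final stage.
All stages carried — the licensee prevails on this issue.
— Issue III —
At Stage III.1 the complainant must meet a preponderance (weight is at least 52): on (f) the weight is 52, which does reach 52, so (f) meets the standard; on (g) the weight is 52, ≥ 52, so (g) meets the standard.
  Stage III.1 carried; the burden shifts to the licensee.
At Stage III.2 the licensee must meet a preponderance (weight is at least 52): on (h) the weight is 58 less the opposing 9 gives net 49, < 52, so (h) does not meet the standard.
  Not every element is met, so the licensee fails to carry Stage III.2.
The analysis ends at Stage III.2; the complainant prevails on this issue.
Per-issue: Issue I → licensee; Issue II → licensee; Issue III → complainant. The complainant must prevail on every issue; overall, the licensee prevails.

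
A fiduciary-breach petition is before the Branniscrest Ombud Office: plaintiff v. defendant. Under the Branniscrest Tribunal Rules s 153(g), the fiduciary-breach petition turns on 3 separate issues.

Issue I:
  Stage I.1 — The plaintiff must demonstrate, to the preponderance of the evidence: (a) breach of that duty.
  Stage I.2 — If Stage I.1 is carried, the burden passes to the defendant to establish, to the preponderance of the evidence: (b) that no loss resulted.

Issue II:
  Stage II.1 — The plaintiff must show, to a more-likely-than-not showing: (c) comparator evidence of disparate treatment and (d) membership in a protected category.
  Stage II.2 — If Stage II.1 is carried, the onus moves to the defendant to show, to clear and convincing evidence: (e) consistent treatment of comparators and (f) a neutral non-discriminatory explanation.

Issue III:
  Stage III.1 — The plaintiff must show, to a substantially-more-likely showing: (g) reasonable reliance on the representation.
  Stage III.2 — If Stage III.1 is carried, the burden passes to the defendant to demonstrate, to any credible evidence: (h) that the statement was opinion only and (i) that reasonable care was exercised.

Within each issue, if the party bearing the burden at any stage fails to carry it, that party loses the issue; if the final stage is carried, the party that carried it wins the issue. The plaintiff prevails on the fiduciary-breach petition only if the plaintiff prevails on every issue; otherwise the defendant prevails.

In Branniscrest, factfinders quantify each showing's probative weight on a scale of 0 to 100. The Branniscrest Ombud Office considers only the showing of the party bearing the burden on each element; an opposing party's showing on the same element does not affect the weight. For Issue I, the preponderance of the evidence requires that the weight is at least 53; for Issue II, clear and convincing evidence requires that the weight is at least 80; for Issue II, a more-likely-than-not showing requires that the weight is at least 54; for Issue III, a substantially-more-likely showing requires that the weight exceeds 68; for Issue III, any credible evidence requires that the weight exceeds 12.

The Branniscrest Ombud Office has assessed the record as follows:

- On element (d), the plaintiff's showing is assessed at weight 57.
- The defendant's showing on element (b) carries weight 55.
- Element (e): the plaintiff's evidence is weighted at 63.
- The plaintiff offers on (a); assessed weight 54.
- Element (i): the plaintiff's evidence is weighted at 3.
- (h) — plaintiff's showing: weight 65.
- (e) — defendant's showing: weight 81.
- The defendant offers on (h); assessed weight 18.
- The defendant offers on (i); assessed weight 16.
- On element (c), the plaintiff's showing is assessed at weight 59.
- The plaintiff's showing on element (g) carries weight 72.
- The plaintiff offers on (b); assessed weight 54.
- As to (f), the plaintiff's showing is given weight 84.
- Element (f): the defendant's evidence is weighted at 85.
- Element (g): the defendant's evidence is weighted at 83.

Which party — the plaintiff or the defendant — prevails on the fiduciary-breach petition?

— Issue I —
At Stage I.1 the plaintiff must meet the preponderance of the evidence (weight is at least 53): on (a) the weight is 54, ≥ 53, so (a) meets the standard.
  The plaintiff carries Stage I.1; the defendant now bears the burden.
At Stage I.2 the defendant must meet the preponderance of the evidence (weight is at least 53): on (b) the weight is 55 (the plaintiff's 54 is given no effect), ≥ 53, so (b) meets the standard.
  Stage I.2 carried; the final stage is satisfied.
All stages carried — the defendant prevails on this issue.
— Issue II —
At Stage II.1 the plaintiff must meet a more-likely-than-not showing (weight is at least 54): on (c) the weight is 59, which does reach 54, so (c) meets the standard; on (d) the weight is 57, which does reach 54, so (d) meets the standard.
  Stage II.1 carried; the burden shifts to the defendant.
At Stage II.2 the defendant must meet clear and convincing evidence (weight is at least 80): on (e) the weight is 81 (the plaintiff's 63 is given no effect), ≥ 80, so (e) meets the standard; on (f) the weight is 85 (the plaintiff's 84 is given no effect), which does reach 80, so (f) meets the standard.
  The defendant carries the last stage.
All stages carried — the defendant prevails on this issue.
— Issue III —
Stage III.1 (plaintiff, a substantially-more-likely showing, weight exceeds 68): (g) 72 (defendant's 83 disregarded) > 68 — meets.
  Stage III.1 carried; the burden shifts to the defendant.
Stage III.2 (defendant, any credible evidence, weight exceeds 12): (h) 18 (plaintiff's 65 disregarded) > 12 — meets; (i) 16 (plaintiff's 3 disregarded) > 12 — meets.
  The defendant carries the last stage.
With every stage satisfied, the defendant prevails on this issue.
Per-issue: Issue I → defendant; Issue II → defendant; Issue III → defendant. The plaintiff must prevail on every issue; overall, the defendant prevails.

defendant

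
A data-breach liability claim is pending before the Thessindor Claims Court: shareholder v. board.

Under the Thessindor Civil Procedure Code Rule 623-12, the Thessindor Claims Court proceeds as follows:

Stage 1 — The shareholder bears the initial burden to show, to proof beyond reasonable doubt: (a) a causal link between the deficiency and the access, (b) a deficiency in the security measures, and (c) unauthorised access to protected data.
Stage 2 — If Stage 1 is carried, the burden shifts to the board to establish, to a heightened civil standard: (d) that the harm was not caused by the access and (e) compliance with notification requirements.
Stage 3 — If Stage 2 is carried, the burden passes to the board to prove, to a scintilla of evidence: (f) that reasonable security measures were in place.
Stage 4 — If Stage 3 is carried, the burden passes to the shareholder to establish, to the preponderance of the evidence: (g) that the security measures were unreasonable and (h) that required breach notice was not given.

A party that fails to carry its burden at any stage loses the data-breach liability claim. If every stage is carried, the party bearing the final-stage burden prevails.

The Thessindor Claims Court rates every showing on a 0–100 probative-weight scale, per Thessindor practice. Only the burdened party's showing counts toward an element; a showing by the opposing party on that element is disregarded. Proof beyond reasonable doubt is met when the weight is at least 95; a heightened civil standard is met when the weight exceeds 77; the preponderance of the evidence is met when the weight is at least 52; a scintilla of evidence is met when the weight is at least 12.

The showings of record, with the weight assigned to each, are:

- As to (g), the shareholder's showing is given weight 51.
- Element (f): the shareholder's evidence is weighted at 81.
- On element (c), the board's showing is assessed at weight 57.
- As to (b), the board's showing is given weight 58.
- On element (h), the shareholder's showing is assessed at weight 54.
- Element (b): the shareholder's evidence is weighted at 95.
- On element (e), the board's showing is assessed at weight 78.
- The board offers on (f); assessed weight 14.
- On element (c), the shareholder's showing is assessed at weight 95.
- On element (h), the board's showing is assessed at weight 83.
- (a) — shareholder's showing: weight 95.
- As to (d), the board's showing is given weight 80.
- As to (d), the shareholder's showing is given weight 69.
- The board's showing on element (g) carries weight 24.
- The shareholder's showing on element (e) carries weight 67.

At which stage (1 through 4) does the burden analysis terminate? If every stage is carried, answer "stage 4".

At Stage 1 the shareholder must meet proof beyond reasonable doubt (weight is at least 95): on (a) the weight is 95, which does reach 95, so (a) meets the standard; on (b) the weight is 95 (the board's 58 is given no effect), ≥ 95, so (b) meets the standard; on (c) the weight is 95 (the board's 57 is given no effect), which does reach 95, so (c) meets the standard.
  Stage 1 carried; the burden shifts to the board.
At Stage 2 the board must meet a heightened civil standard (weight exceeds 77): on (d) the weight is 80 (the shareholder's 69 is given no effect), > 77, so (d) meets the standard; on (e) the weight is 78 (the shareholder's 67 is given no effect), which does exceed 77, so (e) meets the standard.
  Stage 2 is satisfied; the board continues to bear the burden.
At Stage 3 the board must meet a scintilla of evidence (weight is at least 12): on (f) the weight is 14 (the shareholder's 81 is given no effect), which does reach 12, so (f) meets the standard.
  The board carries Stage 3; the shareholder now bears the burden.
At Stage 4 the shareholder must meet the preponderance of the evidence (weight is at least 52): on (g) the weight is 51 (the board's 24 is given no effect), which does not reach 52, so (g) does not meet the standard; on (h) the weight is 54 (the board's 83 is given no effect), which does reach 52, so (h) meets the standard.
  Not every element is met, so the shareholder fails to carry Stage 4.
So the board prevails.

stage 4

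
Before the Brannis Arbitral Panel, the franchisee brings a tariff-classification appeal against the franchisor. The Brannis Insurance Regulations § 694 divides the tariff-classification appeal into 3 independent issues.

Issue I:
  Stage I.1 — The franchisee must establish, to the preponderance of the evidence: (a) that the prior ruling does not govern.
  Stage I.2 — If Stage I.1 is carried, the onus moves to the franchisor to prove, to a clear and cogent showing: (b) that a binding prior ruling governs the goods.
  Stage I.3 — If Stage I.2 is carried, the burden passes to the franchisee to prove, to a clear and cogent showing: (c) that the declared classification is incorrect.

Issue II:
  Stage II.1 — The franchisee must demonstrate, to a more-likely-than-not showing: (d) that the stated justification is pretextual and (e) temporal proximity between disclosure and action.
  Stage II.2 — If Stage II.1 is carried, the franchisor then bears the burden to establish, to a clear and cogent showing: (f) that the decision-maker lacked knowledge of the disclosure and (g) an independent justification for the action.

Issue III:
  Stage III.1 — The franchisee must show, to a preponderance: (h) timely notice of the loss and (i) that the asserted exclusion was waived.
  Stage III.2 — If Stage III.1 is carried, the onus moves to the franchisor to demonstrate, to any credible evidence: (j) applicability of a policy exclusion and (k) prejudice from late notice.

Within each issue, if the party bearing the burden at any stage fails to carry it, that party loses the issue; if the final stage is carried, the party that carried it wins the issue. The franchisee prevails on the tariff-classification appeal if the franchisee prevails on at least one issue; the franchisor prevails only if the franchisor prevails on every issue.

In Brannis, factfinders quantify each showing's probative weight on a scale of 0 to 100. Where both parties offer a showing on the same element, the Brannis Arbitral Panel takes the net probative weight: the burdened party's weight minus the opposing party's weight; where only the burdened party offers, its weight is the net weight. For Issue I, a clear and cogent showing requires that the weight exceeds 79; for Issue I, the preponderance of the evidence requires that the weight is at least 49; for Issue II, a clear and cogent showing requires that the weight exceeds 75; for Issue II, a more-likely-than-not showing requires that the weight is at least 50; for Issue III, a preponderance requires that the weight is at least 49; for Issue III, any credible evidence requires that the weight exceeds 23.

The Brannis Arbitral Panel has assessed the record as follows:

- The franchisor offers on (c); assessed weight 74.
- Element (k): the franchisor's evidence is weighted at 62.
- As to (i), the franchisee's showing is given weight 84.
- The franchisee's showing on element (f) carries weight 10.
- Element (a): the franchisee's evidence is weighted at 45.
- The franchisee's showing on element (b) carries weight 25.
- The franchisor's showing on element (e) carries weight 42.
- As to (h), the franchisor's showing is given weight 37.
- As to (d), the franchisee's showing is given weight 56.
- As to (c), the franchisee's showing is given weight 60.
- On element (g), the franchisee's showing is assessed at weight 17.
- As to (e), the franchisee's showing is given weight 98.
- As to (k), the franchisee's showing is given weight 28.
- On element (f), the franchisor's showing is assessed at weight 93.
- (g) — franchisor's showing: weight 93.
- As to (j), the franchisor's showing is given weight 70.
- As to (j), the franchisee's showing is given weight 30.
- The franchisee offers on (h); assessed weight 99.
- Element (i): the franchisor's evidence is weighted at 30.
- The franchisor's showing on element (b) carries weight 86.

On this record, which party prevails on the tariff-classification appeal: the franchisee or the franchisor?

franchisor

— Issue I —
Stage I.1 — burden on franchisee; standard: the preponderance of the evidence (weight is at least 49).
    (a): 45 < 49 [not met]
  Stage I.1 not carried; the franchisee fails its burden.
So the franchisor prevails on this issue.
— Issue II —
Stage II.1 (franchisee, a more-likely-than-not showing, weight is at least 50): (d) 56 ≥ 50 — meets; (e) net 98−42=56 ≥ 50 — meets.
  The franchisee carries Stage II.1; the franchisor now bears the burden.
Stage II.2 (franchisor, a clear and cogent showing, weight exceeds 75): (f) net 93−10=83 > 75 — meets; (g) net 93−17=76 > 75 — meets.
  Stage II.2 carried; the final stage is satisfied.
All stages carried — the franchisor prevails on this issue.
— Issue III —
Stage III.1 (franchisee, a preponderance, weight is at least 49): (h) net 99−37=62 ≥ 49 — meets; (i) net 84−30=54 ≥ 49 — meets.
  Stage III.1 carried; the burden shifts to the franchisor.
Stage III.2 (franchisor, any credible evidence, weight exceeds 23): (j) net 70−30=40 > 23 — meets; (k) net 62−28=34 > 23 — meets.
  Stage III.2 carried; the final stage is satisfied.
Every stage carried; the franchisor prevails on this issue.
Per-issue: Issue I → franchisor; Issue II → franchisor; Issue III → franchisor. The franchisee must prevail on at least one issue; overall, the franchisor prevails.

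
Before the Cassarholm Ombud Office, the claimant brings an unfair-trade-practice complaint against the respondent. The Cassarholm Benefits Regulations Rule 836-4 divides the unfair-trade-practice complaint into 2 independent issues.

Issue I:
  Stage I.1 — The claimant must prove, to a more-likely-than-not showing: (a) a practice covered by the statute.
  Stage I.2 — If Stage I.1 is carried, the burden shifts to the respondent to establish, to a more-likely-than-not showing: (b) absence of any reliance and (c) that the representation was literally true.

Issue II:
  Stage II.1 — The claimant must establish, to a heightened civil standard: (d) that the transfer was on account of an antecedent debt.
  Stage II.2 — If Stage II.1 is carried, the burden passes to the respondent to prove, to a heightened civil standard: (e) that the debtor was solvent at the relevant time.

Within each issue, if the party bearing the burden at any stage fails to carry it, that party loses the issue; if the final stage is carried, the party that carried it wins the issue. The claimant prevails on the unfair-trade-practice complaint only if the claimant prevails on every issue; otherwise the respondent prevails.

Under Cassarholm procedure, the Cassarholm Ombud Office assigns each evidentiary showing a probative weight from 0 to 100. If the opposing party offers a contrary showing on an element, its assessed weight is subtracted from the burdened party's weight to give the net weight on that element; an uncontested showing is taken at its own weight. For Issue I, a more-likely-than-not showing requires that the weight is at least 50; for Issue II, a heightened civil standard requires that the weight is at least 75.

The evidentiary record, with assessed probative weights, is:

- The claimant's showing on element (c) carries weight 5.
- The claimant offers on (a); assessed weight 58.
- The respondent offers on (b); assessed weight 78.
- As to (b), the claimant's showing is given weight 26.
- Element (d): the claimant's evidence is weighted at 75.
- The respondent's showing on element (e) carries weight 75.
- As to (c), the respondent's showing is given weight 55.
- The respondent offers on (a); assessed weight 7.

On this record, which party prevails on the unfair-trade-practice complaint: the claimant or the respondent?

respondent

— Issue I —
Stage I.1 — burden on claimant; standard: a more-likely-than-not showing (weight is at least 50).
    (a): 58 − 7 = 51 ≥ 50 [met]
  The claimant carries Stage I.1; the respondent now bears the burden.
Stage I.2 — burden on respondent; standard: a more-likely-than-not showing (weight is at least 50).
    (b): 78 − 26 = 52 ≥ 50 [met]
    (c): 55 − 5 = 50 ≥ 50 [met]
  The respondent carries the last stage.
Every stage carried; the respondent prevails on this issue.
— Issue II —
At Stage II.1 the claimant must meet a heightened civil standard (weight is at least 75): on (d) the weight is 75, which does reach 75, so (d) meets the standard.
  All elements met. The burden passes to the respondent.
At Stage II.2 the respondent must meet a heightened civil standard (weight is at least 75): on (e) the weight is 75, which does reach 75, so (e) meets the standard.
  The respondent carries the last stage.
All stages carried — the respondent prevails on this issue.
Per-issue: Issue I → respondent; Issue II → respondent. The claimant must prevail on every issue; overall, the respondent prevails.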